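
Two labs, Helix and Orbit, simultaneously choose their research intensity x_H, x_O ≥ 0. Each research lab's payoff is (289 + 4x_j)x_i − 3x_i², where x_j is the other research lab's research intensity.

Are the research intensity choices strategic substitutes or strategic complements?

strategic complements

Helix's payoff is (289 + 4x_O)x_H − 3x_H².
∂π/∂x_H = 289 + 4x_O − 6x_H = 0, so x_H = 289/6 + (2/3)x_O.
The best-response slope dx_H/dx_O = 2/3 > 0: the reaction function is upward-sloping, so the choices are strategic complements.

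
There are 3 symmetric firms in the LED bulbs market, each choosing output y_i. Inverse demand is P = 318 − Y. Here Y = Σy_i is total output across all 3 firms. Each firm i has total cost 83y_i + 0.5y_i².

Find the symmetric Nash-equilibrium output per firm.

47

A representative firm's profit is π_i = y_i(318 − Y) − 83y_i − 0.5y_i², with Y = y_i + Σ_{j≠i} y_j.
First-order condition: 235 − 3y_i − Σ_{j≠i} y_j = 0.
In a symmetric equilibrium every firm chooses the same y, so Σ_{j≠i} y_j = 2y. The condition becomes 235 − 5y = 0, giving y = 235/5 = 47.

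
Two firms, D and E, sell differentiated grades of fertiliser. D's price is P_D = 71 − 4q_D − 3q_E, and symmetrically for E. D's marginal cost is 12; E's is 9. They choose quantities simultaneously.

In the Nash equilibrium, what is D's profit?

Firm D's profit: π = q_D(71 − 4q_D − 3q_E) − 12q_D.
∂π/∂q_D = 59 − 8q_D − 3q_E = 0 ⇒ q_D = 7.375 − 0.375q_E.
Similarly q_E = 7.75 − 0.375q_D.
Solving the two reaction functions simultaneously: (1 − (−0.375)(−0.375))q_D = 7.375 − 0.375·7.75, so (55/64)q_D = 143/32 and q_D = 5.2.
Then q_E = 7.75 − 0.375·5.2 = 5.8.
P_D = 71 − 4·5.2 − 3·5.8 = 32.8.
Profit = (32.8 − 12)·5.2 = 108.16.

108.16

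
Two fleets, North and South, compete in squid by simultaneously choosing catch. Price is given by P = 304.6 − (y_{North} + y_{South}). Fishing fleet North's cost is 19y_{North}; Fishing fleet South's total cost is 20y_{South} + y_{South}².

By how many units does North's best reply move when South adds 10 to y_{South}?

Fishing fleet North's profit: π = y_{North}(304.6 − (y_{North} + y_{South})) − 19y_{North}.
∂π/∂y_{North} = 285.6 − 2y_{North} − y_{South} = 0, so y_{North} = 142.8 − 0.5y_{South}.
The reaction-function slope is −0.5, so a 10-unit rise in y_{South} moves y_{North} by −0.5 × 10 = −5. North's best response falls — the actions are strategic substitutes.

-5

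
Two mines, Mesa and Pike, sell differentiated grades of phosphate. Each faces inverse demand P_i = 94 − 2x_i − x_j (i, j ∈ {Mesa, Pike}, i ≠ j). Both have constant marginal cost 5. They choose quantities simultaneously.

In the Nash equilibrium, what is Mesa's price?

Mine Mesa's profit: π = x_{Mesa}(94 − 2x_{Mesa} − x_{Pike}) − 5x_{Mesa}.
∂π/∂x_{Mesa} = 89 − 4x_{Mesa} − x_{Pike} = 0 ⇒ x_{Mesa} = 22.25 − 0.25x_{Pike}.
The game is symmetric, so in equilibrium x_{Pike} = x_{Mesa}: the reaction function gives 1.25x_{Mesa} = 22.25, hence x_{Mesa} = 17.8.
P_{Mesa} = 94 − 2·17.8 − 17.8 = 40.6.

40.6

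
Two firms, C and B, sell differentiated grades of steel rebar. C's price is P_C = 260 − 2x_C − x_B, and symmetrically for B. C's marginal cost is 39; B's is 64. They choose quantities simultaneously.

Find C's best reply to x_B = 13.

52

Firm C's profit: π = x_C(260 − 2x_C − x_B) − 39x_C.
∂π/∂x_C = 221 − 4x_C − x_B = 0 ⇒ x_C = 55.25 − 0.25x_B.
At x_B = 13: x_C = 55.25 − 0.25·13 = 52.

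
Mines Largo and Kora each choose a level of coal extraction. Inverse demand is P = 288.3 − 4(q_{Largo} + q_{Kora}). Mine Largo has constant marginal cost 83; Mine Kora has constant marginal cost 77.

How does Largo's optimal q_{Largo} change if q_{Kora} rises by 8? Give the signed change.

-4

Mine Largo's profit: π = q_{Largo}(288.3 − 4(q_{Largo} + q_{Kora})) − 83q_{Largo}.
∂π/∂q_{Largo} = 205.3 − 8q_{Largo} − 4q_{Kora} = 0, so q_{Largo} = 25.6625 − 0.5q_{Kora}.
The reaction-function slope is −0.5, so an 8-unit rise in q_{Kora} moves q_{Largo} by −0.5 × 8 = −4. Largo's best response falls — the actions are strategic substitutes.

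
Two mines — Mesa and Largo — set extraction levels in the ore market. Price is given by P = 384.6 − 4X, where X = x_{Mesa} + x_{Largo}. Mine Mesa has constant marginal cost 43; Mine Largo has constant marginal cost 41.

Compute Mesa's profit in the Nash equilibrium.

3203.56

Mine Mesa's profit: π = x_{Mesa}(384.6 − 4(x_{Mesa} + x_{Largo})) − 43x_{Mesa}.
∂π/∂x_{Mesa} = 341.6 − 8x_{Mesa} − 4x_{Largo} = 0, so x_{Mesa} = 42.7 − 0.5x_{Largo}.
By the same steps for Largo: x_{Largo} = 42.95 − 0.5x_{Mesa}.
Solving the two reaction functions simultaneously: (1 − (−0.5)(−0.5))x_{Mesa} = 42.7 − 0.5·42.95, so 0.75x_{Mesa} = 21.225 and x_{Mesa} = 28.3.
Then x_{Largo} = 42.95 − 0.5·28.3 = 28.8.
Price P = 384.6 − 4·57.1 = 156.2.
Mesa's profit: (156.2 − 43)·28.3 = 3203.56.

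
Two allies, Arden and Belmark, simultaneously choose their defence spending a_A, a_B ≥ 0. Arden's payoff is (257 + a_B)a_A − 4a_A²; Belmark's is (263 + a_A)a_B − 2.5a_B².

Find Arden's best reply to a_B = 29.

35.75

Expanding Arden's payoff: 257a_A + a_Ba_A − 4a_A².
∂π/∂a_A = 257 + a_B − 8a_A = 0, so a_A = 32.125 + 0.125a_B.
At a_B = 29: a_A = 32.125 + 0.125·29 = 35.75.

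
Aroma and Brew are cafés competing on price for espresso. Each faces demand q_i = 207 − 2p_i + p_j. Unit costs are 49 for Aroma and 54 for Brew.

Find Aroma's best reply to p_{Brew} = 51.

Aroma's profit: π = (p_{Aroma} − 49)(207 − 2p_{Aroma} + p_{Brew}).
∂π/∂p_{Aroma} = 305 − 4p_{Aroma} + p_{Brew} = 0 ⇒ p_{Aroma} = 76.25 + 0.25p_{Brew}.
At p_{Brew} = 51: p_{Aroma} = 76.25 + 0.25·51 = 89.

89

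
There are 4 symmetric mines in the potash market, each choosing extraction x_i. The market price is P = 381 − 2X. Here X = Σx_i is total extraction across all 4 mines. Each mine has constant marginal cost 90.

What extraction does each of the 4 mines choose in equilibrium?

29.1

A representative mine's profit is π_i = x_i(381 − 2X) − 90x_i, with X = x_i + Σ_{j≠i} x_j.
First-order condition: 291 − 4x_i − 2Σ_{j≠i} x_j = 0.
With identical mines, set every x_j = x: then 291 − 4x − 6x = 0, i.e. x = 291/10 = 29.1.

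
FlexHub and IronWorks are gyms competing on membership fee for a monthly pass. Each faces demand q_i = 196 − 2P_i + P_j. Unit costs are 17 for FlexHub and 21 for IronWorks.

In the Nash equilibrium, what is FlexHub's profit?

FlexHub's profit: π = (P_{FlexHub} − 17)(196 − 2P_{FlexHub} + P_{IronWorks}).
∂π/∂P_{FlexHub} = 230 − 4P_{FlexHub} + P_{IronWorks} = 0 ⇒ P_{FlexHub} = 57.5 + 0.25P_{IronWorks}.
Similarly P_{IronWorks} = 59.5 + 0.25P_{FlexHub}.
Solving the two reaction functions simultaneously: (1 − (0.25)(0.25))P_{FlexHub} = 57.5 + 0.25·59.5, so 0.9375P_{FlexHub} = 72.375 and P_{FlexHub} = 77.2.
Then P_{IronWorks} = 59.5 + 0.25·77.2 = 78.8.
q_{FlexHub} = 196 − 2·77.2 + 78.8 = 120.4.
Profit = (77.2 − 17)·120.4 = 7248.08.

7248.08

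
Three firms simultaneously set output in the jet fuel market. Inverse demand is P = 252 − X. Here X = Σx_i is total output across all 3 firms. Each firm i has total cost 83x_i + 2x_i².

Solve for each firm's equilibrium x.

A representative firm's profit is π_i = x_i(252 − X) − 83x_i − 2x_i², with X = x_i + Σ_{j≠i} x_j.
First-order condition: 169 − 6x_i − Σ_{j≠i} x_j = 0.
With identical firms, set every x_j = x: then 169 − 6x − 2x = 0, i.e. x = 169/8 = 21.125.

21.125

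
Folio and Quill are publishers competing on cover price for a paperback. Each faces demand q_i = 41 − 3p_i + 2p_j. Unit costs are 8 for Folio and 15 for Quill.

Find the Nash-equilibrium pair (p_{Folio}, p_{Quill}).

Folio's profit: π = (p_{Folio} − 8)(41 − 3p_{Folio} + 2p_{Quill}).
∂π/∂p_{Folio} = 65 − 6p_{Folio} + 2p_{Quill} = 0 ⇒ p_{Folio} = 65/6 + (1/3)p_{Quill}.
Similarly p_{Quill} = 43/3 + (1/3)p_{Folio}.
Plugging p_{Quill} into Folio's best response: p_{Folio} = 65/6 + (1/3)(43/3 + (1/3)p_{Folio}) ⇒ (8/9)p_{Folio} = 281/18, so p_{Folio} = 17.5625.
Then p_{Quill} = 43/3 + (1/3)·17.5625 = 20.1875.

17.5625, 20.1875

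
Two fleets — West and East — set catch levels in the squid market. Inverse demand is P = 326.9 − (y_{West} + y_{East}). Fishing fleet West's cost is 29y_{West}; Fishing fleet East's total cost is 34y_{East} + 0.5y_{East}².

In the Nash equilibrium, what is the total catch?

Fishing fleet West's profit: π = y_{West}(326.9 − (y_{West} + y_{East})) − 29y_{West}.
∂π/∂y_{West} = 297.9 − 2y_{West} − y_{East} = 0, so y_{West} = 148.95 − 0.5y_{East}.
For East: ∂π/∂y_{East} = 292.9 − 3y_{East} − y_{West} = 0 ⇒ y_{East} = 2929/30 − (1/3)y_{West}.
Solving the two reaction functions simultaneously: (1 − (−0.5)(−1/3))y_{West} = 148.95 − 0.5·(2929/30), so (5/6)y_{West} = 1502/15 and y_{West} = 120.16.
Then y_{East} = 2929/30 − (1/3)·120.16 = 57.58.
Total catch: 120.16 + 57.58 = 177.74.

177.74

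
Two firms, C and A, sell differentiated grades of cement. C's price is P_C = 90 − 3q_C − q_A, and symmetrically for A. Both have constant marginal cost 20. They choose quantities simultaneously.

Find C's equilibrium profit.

300

Firm C's profit: π = q_C(90 − 3q_C − q_A) − 20q_C.
∂π/∂q_C = 70 − 6q_C − q_A = 0 ⇒ q_C = 35/3 − (1/6)q_A.
Setting q_C = q_A in the reaction function: q_C = 35/3 − (1/6)q_C, so q_C = (35/3) / (7/6) = 10.
P_C = 90 − 3·10 − 10 = 50.
Profit = (50 − 20)·10 = 300.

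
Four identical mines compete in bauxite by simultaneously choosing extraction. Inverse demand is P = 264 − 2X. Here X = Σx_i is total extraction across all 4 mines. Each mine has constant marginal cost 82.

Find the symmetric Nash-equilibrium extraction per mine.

A representative mine's profit is π_i = x_i(264 − 2X) − 82x_i, with X = x_i + Σ_{j≠i} x_j.
First-order condition: 182 − 4x_i − 2Σ_{j≠i} x_j = 0.
In a symmetric equilibrium every mine chooses the same x, so Σ_{j≠i} x_j = 3x. The condition becomes 182 − 10x = 0, giving x = 182/10 = 18.2.

18.2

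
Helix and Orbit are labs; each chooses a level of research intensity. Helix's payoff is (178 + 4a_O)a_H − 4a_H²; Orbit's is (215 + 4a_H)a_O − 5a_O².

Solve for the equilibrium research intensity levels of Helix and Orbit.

41.25, 38

Expanding Helix's payoff: 178a_H + 4a_Oa_H − 4a_H².
∂π/∂a_H = 178 + 4a_O − 8a_H = 0, so a_H = 22.25 + 0.5a_O.
Likewise for Orbit: a_O = 21.5 + 0.4a_H.
Substituting the second reaction function into the first: a_H = 22.25 + 0.5(21.5 + 0.4a_H), which gives 0.8a_H = 33 ⇒ a_H = 41.25.
Then a_O = 21.5 + 0.4·41.25 = 38.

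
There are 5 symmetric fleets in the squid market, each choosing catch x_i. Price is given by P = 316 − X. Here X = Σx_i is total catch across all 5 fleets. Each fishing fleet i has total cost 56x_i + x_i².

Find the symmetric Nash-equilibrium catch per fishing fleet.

A representative fishing fleet's profit is π_i = x_i(316 − X) − 56x_i − x_i², with X = x_i + Σ_{j≠i} x_j.
First-order condition: 260 − 4x_i − Σ_{j≠i} x_j = 0.
In a symmetric equilibrium every fishing fleet chooses the same x, so Σ_{j≠i} x_j = 4x. The condition becomes 260 − 8x = 0, giving x = 260/8 = 32.5.

32.5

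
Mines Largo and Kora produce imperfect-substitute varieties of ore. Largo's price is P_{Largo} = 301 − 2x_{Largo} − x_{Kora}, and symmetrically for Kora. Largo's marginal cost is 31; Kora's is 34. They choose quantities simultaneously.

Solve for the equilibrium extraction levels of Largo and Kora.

54.2, 53.2

Mine Largo's profit: π = x_{Largo}(301 − 2x_{Largo} − x_{Kora}) − 31x_{Largo}.
∂π/∂x_{Largo} = 270 − 4x_{Largo} − x_{Kora} = 0 ⇒ x_{Largo} = 67.5 − 0.25x_{Kora}.
Similarly x_{Kora} = 66.75 − 0.25x_{Largo}.
Plugging x_{Kora} into Largo's best response: x_{Largo} = 67.5 − 0.25(66.75 − 0.25x_{Largo}) ⇒ 0.9375x_{Largo} = 50.8125, so x_{Largo} = 54.2.
Then x_{Kora} = 66.75 − 0.25·54.2 = 53.2.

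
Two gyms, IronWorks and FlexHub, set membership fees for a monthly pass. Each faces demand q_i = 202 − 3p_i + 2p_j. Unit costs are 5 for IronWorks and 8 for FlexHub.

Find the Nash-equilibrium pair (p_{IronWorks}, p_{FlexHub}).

54.8125, 55.9375

IronWorks's profit: π = (p_{IronWorks} − 5)(202 − 3p_{IronWorks} + 2p_{FlexHub}).
∂π/∂p_{IronWorks} = 217 − 6p_{IronWorks} + 2p_{FlexHub} = 0 ⇒ p_{IronWorks} = 217/6 + (1/3)p_{FlexHub}.
Similarly p_{FlexHub} = 113/3 + (1/3)p_{IronWorks}.
Plugging p_{FlexHub} into IronWorks's best response: p_{IronWorks} = 217/6 + (1/3)(113/3 + (1/3)p_{IronWorks}) ⇒ (8/9)p_{IronWorks} = 877/18, so p_{IronWorks} = 54.8125.
Then p_{FlexHub} = 113/3 + (1/3)·54.8125 = 55.9375.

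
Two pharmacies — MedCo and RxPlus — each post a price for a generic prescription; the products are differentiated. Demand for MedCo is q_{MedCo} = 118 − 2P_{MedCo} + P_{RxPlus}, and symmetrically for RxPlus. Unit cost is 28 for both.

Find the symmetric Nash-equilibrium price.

58

MedCo's profit: π = (P_{MedCo} − 28)(118 − 2P_{MedCo} + P_{RxPlus}).
∂π/∂P_{MedCo} = 174 − 4P_{MedCo} + P_{RxPlus} = 0 ⇒ P_{MedCo} = 43.5 + 0.25P_{RxPlus}.
The game is symmetric, so in equilibrium P_{RxPlus} = P_{MedCo}: the reaction function gives 0.75P_{MedCo} = 43.5, hence P_{MedCo} = 58.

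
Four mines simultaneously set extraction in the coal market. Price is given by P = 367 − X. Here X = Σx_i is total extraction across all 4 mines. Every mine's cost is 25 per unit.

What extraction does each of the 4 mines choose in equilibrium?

68.4

A representative mine's profit is π_i = x_i(367 − X) − 25x_i, with X = x_i + Σ_{j≠i} x_j.
First-order condition: 342 − 2x_i − Σ_{j≠i} x_j = 0.
In a symmetric equilibrium every mine chooses the same x, so Σ_{j≠i} x_j = 3x. The condition becomes 342 − 5x = 0, giving x = 342/5 = 68.4.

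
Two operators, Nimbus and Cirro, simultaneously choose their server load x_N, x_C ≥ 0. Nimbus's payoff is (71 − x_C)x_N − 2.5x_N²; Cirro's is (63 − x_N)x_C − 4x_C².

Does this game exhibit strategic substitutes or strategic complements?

strategic substitutes

Expanding Nimbus's payoff: 71x_N − x_Cx_N − 2.5x_N².
∂π/∂x_N = 71 − x_C − 5x_N = 0, so x_N = 14.2 − 0.2x_C.
The best-response slope dx_N/dx_C = −0.2 < 0: the reaction function is downward-sloping, so the choices are strategic substitutes.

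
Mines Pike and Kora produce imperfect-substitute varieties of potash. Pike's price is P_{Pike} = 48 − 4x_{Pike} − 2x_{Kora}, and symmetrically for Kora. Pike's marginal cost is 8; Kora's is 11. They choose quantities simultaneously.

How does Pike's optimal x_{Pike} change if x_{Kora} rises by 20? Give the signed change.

Mine Pike's profit: π = x_{Pike}(48 − 4x_{Pike} − 2x_{Kora}) − 8x_{Pike}.
∂π/∂x_{Pike} = 40 − 8x_{Pike} − 2x_{Kora} = 0 ⇒ x_{Pike} = 5 − 0.25x_{Kora}.
The reaction-function slope is −0.25, so a 20-unit rise in x_{Kora} moves x_{Pike} by −0.25 × 20 = −5. Pike's best response falls — the actions are strategic substitutes.

-5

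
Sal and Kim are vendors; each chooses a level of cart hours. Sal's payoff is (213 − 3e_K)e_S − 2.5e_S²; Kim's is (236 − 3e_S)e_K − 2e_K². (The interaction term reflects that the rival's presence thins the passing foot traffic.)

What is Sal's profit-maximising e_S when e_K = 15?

Expanding Sal's payoff: 213e_S − 3e_Ke_S − 2.5e_S².
∂π/∂e_S = 213 − 3e_K − 5e_S = 0, so e_S = 42.6 − 0.6e_K.
At e_K = 15: e_S = 42.6 − 0.6·15 = 33.6.

33.6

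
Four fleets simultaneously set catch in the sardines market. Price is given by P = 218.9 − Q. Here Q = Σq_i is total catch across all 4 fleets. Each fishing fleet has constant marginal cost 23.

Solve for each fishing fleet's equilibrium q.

39.18

A representative fishing fleet's profit is π_i = q_i(218.9 − Q) − 23q_i, with Q = q_i + Σ_{j≠i} q_j.
First-order condition: 195.9 − 2q_i − Σ_{j≠i} q_j = 0.
With identical fishing fleets, set every q_j = q: then 195.9 − 2q − 3q = 0, i.e. q = 195.9/5 = 39.18.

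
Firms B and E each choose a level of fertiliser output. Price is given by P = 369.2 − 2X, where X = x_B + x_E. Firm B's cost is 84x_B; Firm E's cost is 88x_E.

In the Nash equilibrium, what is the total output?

Firm B's profit: π = x_B(369.2 − 2(x_B + x_E)) − 84x_B.
∂π/∂x_B = 285.2 − 4x_B − 2x_E = 0, so x_B = 71.3 − 0.5x_E.
By the same steps for E: x_E = 70.3 − 0.5x_B.
Solving the two reaction functions simultaneously: (1 − (−0.5)(−0.5))x_B = 71.3 − 0.5·70.3, so 0.75x_B = 36.15 and x_B = 48.2.
Then x_E = 70.3 − 0.5·48.2 = 46.2.
Total output: 48.2 + 46.2 = 94.4.

94.4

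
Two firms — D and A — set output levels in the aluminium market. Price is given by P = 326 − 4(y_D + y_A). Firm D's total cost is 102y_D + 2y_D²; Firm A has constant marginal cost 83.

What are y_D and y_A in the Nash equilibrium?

Firm D's profit: π = y_D(326 − 4(y_D + y_A)) − 102y_D − 2y_D².
∂π/∂y_D = 224 − 12y_D − 4y_A = 0, so y_D = 56/3 − (1/3)y_A.
For A: ∂π/∂y_A = 243 − 8y_A − 4y_D = 0 ⇒ y_A = 30.375 − 0.5y_D.
Substituting the second reaction function into the first: y_D = 56/3 − (1/3)(30.375 − 0.5y_D), which gives (5/6)y_D = 205/24 ⇒ y_D = 10.25.
Then y_A = 30.375 − 0.5·10.25 = 25.25.

10.25, 25.25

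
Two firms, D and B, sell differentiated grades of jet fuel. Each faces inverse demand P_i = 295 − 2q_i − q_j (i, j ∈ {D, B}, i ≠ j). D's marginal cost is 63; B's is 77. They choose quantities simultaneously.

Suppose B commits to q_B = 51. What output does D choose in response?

45.25

Firm D's profit: π = q_D(295 − 2q_D − q_B) − 63q_D.
∂π/∂q_D = 232 − 4q_D − q_B = 0 ⇒ q_D = 58 − 0.25q_B.
At q_B = 51: q_D = 58 − 0.25·51 = 45.25.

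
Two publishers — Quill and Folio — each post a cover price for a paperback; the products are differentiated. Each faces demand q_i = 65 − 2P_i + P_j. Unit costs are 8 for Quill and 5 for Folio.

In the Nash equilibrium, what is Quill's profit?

691.92

Quill's profit: π = (P_{Quill} − 8)(65 − 2P_{Quill} + P_{Folio}).
∂π/∂P_{Quill} = 81 − 4P_{Quill} + P_{Folio} = 0 ⇒ P_{Quill} = 20.25 + 0.25P_{Folio}.
Similarly P_{Folio} = 18.75 + 0.25P_{Quill}.
Plugging P_{Folio} into Quill's best response: P_{Quill} = 20.25 + 0.25(18.75 + 0.25P_{Quill}) ⇒ 0.9375P_{Quill} = 24.9375, so P_{Quill} = 26.6.
Then P_{Folio} = 18.75 + 0.25·26.6 = 25.4.
q_{Quill} = 65 − 2·26.6 + 25.4 = 37.2.
Profit = (26.6 − 8)·37.2 = 691.92.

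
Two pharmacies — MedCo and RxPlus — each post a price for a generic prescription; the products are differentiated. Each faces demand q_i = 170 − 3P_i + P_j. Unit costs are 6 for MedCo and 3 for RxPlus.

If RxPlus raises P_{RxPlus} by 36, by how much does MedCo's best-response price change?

MedCo's profit: π = (P_{MedCo} − 6)(170 − 3P_{MedCo} + P_{RxPlus}).
∂π/∂P_{MedCo} = 188 − 6P_{MedCo} + P_{RxPlus} = 0 ⇒ P_{MedCo} = 94/3 + (1/6)P_{RxPlus}.
The reaction-function slope is 1/6, so a 36-unit rise in P_{RxPlus} moves P_{MedCo} by 1/6 × 36 = 6. MedCo's best response rises — the actions are strategic complements.

6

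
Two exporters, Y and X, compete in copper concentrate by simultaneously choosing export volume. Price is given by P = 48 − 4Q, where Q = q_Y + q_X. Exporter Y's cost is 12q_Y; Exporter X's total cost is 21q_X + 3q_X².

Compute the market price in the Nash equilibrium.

Exporter Y's profit: π = q_Y(48 − 4(q_Y + q_X)) − 12q_Y.
∂π/∂q_Y = 36 − 8q_Y − 4q_X = 0, so q_Y = 4.5 − 0.5q_X.
For X: ∂π/∂q_X = 27 − 14q_X − 4q_Y = 0 ⇒ q_X = 27/14 − (2/7)q_Y.
Solving the two reaction functions simultaneously: (1 − (−0.5)(−2/7))q_Y = 4.5 − 0.5·(27/14), so (6/7)q_Y = 99/28 and q_Y = 4.125.
Then q_X = 27/14 − (2/7)·4.125 = 0.75.
Equilibrium price: P = 48 − 4·4.875 = 28.5.

28.5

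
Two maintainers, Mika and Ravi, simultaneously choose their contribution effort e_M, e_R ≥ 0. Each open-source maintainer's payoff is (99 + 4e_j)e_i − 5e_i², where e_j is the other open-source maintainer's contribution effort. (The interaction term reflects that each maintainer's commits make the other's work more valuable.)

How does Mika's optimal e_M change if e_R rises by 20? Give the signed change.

Mika's payoff is (99 + 4e_R)e_M − 5e_M².
∂π/∂e_M = 99 + 4e_R − 10e_M = 0, so e_M = 9.9 + 0.4e_R.
The reaction-function slope is 0.4, so a 20-unit rise in e_R moves e_M by 0.4 × 20 = 8. Mika's best response rises — the actions are strategic complements.

8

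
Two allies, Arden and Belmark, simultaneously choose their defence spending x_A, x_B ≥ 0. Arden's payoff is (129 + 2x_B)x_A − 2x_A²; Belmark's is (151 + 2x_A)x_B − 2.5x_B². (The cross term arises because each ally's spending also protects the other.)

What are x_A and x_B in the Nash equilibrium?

Expanding Arden's payoff: 129x_A + 2x_Bx_A − 2x_A².
∂π/∂x_A = 129 + 2x_B − 4x_A = 0, so x_A = 32.25 + 0.5x_B.
Likewise for Belmark: x_B = 30.2 + 0.4x_A.
Plugging x_B into Arden's best response: x_A = 32.25 + 0.5(30.2 + 0.4x_A) ⇒ 0.8x_A = 47.35, so x_A = 59.1875.
Then x_B = 30.2 + 0.4·59.1875 = 53.875.

59.1875, 53.875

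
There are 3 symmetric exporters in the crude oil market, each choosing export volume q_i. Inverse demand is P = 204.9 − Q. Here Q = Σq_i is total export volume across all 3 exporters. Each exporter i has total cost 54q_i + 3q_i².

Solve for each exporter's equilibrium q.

A representative exporter's profit is π_i = q_i(204.9 − Q) − 54q_i − 3q_i², with Q = q_i + Σ_{j≠i} q_j.
First-order condition: 150.9 − 8q_i − Σ_{j≠i} q_j = 0.
Imposing symmetry (q_j = q for all j) turns Σ_{j≠i} q_j into 2q, so 150.9 = 10q and q = 15.09.

15.09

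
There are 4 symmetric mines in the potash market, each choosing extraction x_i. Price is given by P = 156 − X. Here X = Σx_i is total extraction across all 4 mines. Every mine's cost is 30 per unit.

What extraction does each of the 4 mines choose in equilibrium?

25.2

A representative mine's profit is π_i = x_i(156 − X) − 30x_i, with X = x_i + Σ_{j≠i} x_j.
First-order condition: 126 − 2x_i − Σ_{j≠i} x_j = 0.
Imposing symmetry (x_j = x for all j) turns Σ_{j≠i} x_j into 3x, so 126 = 5x and x = 25.2.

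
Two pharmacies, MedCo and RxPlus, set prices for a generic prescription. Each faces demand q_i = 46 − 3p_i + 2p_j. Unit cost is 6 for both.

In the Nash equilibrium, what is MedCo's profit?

300

MedCo's profit: π = (p_{MedCo} − 6)(46 − 3p_{MedCo} + 2p_{RxPlus}).
∂π/∂p_{MedCo} = 64 − 6p_{MedCo} + 2p_{RxPlus} = 0 ⇒ p_{MedCo} = 32/3 + (1/3)p_{RxPlus}.
The game is symmetric, so in equilibrium p_{RxPlus} = p_{MedCo}: the reaction function gives (2/3)p_{MedCo} = 32/3, hence p_{MedCo} = 16.
q_{MedCo} = 46 − 3·16 + 2·16 = 30.
Profit = (16 − 6)·30 = 300.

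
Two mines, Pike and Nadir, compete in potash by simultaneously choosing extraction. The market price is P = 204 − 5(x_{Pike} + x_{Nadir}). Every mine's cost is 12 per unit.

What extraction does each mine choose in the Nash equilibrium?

Mine Pike's profit: π = x_{Pike}(204 − 5(x_{Pike} + x_{Nadir})) − 12x_{Pike}.
∂π/∂x_{Pike} = 192 − 10x_{Pike} − 5x_{Nadir} = 0, so x_{Pike} = 19.2 − 0.5x_{Nadir}.
Setting x_{Pike} = x_{Nadir} in the reaction function: x_{Pike} = 19.2 − 0.5x_{Pike}, so x_{Pike} = 19.2 / 1.5 = 12.8.

12.8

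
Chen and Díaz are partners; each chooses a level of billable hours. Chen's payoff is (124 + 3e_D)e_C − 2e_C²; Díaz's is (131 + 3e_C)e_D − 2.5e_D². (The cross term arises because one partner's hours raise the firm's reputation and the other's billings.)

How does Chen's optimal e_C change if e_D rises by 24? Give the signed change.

18

Expanding Chen's payoff: 124e_C + 3e_De_C − 2e_C².
∂π/∂e_C = 124 + 3e_D − 4e_C = 0, so e_C = 31 + 0.75e_D.
The reaction-function slope is 0.75, so a 24-unit rise in e_D moves e_C by 0.75 × 24 = 18. Chen's best response rises — the actions are strategic complements.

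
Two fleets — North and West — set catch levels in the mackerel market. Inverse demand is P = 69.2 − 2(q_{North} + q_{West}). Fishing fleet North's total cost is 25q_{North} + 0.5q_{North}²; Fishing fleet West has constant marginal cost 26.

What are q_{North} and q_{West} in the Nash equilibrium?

5.65, 7.975

Fishing fleet North's profit: π = q_{North}(69.2 − 2(q_{North} + q_{West})) − 25q_{North} − 0.5q_{North}².
∂π/∂q_{North} = 44.2 − 5q_{North} − 2q_{West} = 0, so q_{North} = 8.84 − 0.4q_{West}.
For West: ∂π/∂q_{West} = 43.2 − 4q_{West} − 2q_{North} = 0 ⇒ q_{West} = 10.8 − 0.5q_{North}.
Solving the two reaction functions simultaneously: (1 − (−0.4)(−0.5))q_{North} = 8.84 − 0.4·10.8, so 0.8q_{North} = 4.52 and q_{North} = 5.65.
Then q_{West} = 10.8 − 0.5·5.65 = 7.975.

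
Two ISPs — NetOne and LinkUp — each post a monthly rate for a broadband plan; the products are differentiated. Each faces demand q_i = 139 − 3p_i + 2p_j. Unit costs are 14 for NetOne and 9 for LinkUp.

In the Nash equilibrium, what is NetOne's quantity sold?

90.9375

NetOne's profit: π = (p_{NetOne} − 14)(139 − 3p_{NetOne} + 2p_{LinkUp}).
∂π/∂p_{NetOne} = 181 − 6p_{NetOne} + 2p_{LinkUp} = 0 ⇒ p_{NetOne} = 181/6 + (1/3)p_{LinkUp}.
Similarly p_{LinkUp} = 83/3 + (1/3)p_{NetOne}.
Plugging p_{LinkUp} into NetOne's best response: p_{NetOne} = 181/6 + (1/3)(83/3 + (1/3)p_{NetOne}) ⇒ (8/9)p_{NetOne} = 709/18, so p_{NetOne} = 44.3125.
Then p_{LinkUp} = 83/3 + (1/3)·44.3125 = 42.4375.
q_{NetOne} = 139 − 3·44.3125 + 2·42.4375 = 90.9375.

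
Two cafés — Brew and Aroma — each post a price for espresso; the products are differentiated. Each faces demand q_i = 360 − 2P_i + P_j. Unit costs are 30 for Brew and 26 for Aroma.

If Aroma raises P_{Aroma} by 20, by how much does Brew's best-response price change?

5

Brew's profit: π = (P_{Brew} − 30)(360 − 2P_{Brew} + P_{Aroma}).
∂π/∂P_{Brew} = 420 − 4P_{Brew} + P_{Aroma} = 0 ⇒ P_{Brew} = 105 + 0.25P_{Aroma}.
The reaction-function slope is 0.25, so a 20-unit rise in P_{Aroma} moves P_{Brew} by 0.25 × 20 = 5. Brew's best response rises — the actions are strategic complements.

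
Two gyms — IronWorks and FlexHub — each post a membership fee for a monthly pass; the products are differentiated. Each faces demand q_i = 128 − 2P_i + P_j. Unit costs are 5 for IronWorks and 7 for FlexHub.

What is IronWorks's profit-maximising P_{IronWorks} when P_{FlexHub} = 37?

IronWorks's profit: π = (P_{IronWorks} − 5)(128 − 2P_{IronWorks} + P_{FlexHub}).
∂π/∂P_{IronWorks} = 138 − 4P_{IronWorks} + P_{FlexHub} = 0 ⇒ P_{IronWorks} = 34.5 + 0.25P_{FlexHub}.
At P_{FlexHub} = 37: P_{IronWorks} = 34.5 + 0.25·37 = 43.75.

43.75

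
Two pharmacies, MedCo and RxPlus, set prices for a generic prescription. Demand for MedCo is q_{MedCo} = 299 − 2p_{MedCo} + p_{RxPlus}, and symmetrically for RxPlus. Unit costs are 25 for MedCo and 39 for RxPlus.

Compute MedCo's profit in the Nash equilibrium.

MedCo's profit: π = (p_{MedCo} − 25)(299 − 2p_{MedCo} + p_{RxPlus}).
∂π/∂p_{MedCo} = 349 − 4p_{MedCo} + p_{RxPlus} = 0 ⇒ p_{MedCo} = 87.25 + 0.25p_{RxPlus}.
Similarly p_{RxPlus} = 94.25 + 0.25p_{MedCo}.
Solving the two reaction functions simultaneously: (1 − (0.25)(0.25))p_{MedCo} = 87.25 + 0.25·94.25, so 0.9375p_{MedCo} = 110.8125 and p_{MedCo} = 118.2.
Then p_{RxPlus} = 94.25 + 0.25·118.2 = 123.8.
q_{MedCo} = 299 − 2·118.2 + 123.8 = 186.4.
Profit = (118.2 − 25)·186.4 = 17372.48.

17372.48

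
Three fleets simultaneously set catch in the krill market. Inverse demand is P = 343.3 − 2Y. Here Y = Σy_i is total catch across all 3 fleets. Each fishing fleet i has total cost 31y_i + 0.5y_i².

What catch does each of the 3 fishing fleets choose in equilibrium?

34.7

A representative fishing fleet's profit is π_i = y_i(343.3 − 2Y) − 31y_i − 0.5y_i², with Y = y_i + Σ_{j≠i} y_j.
First-order condition: 312.3 − 5y_i − 2Σ_{j≠i} y_j = 0.
Imposing symmetry (y_j = y for all j) turns Σ_{j≠i} y_j into 2y, so 312.3 = 9y and y = 34.7.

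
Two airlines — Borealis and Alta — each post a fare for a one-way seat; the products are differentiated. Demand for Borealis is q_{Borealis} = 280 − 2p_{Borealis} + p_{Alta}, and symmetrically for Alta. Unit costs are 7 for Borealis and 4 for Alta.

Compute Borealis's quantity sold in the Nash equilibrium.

181.2

Borealis's profit: π = (p_{Borealis} − 7)(280 − 2p_{Borealis} + p_{Alta}).
∂π/∂p_{Borealis} = 294 − 4p_{Borealis} + p_{Alta} = 0 ⇒ p_{Borealis} = 73.5 + 0.25p_{Alta}.
Similarly p_{Alta} = 72 + 0.25p_{Borealis}.
Substituting the second reaction function into the first: p_{Borealis} = 73.5 + 0.25(72 + 0.25p_{Borealis}), which gives 0.9375p_{Borealis} = 91.5 ⇒ p_{Borealis} = 97.6.
Then p_{Alta} = 72 + 0.25·97.6 = 96.4.
q_{Borealis} = 280 − 2·97.6 + 96.4 = 181.2.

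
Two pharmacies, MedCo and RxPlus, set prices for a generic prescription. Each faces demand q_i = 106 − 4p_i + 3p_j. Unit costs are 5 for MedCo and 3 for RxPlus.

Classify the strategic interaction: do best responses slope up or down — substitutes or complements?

strategic complements

MedCo's profit: π = (p_{MedCo} − 5)(106 − 4p_{MedCo} + 3p_{RxPlus}).
∂π/∂p_{MedCo} = 126 − 8p_{MedCo} + 3p_{RxPlus} = 0 ⇒ p_{MedCo} = 15.75 + 0.375p_{RxPlus}.
The best-response slope dp_{MedCo}/dp_{RxPlus} = 0.375 > 0: the reaction function is upward-sloping, so the choices are strategic complements.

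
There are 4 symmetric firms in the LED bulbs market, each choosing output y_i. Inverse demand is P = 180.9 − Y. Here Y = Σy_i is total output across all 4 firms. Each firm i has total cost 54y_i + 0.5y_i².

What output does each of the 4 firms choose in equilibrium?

A representative firm's profit is π_i = y_i(180.9 − Y) − 54y_i − 0.5y_i², with Y = y_i + Σ_{j≠i} y_j.
First-order condition: 126.9 − 3y_i − Σ_{j≠i} y_j = 0.
In a symmetric equilibrium every firm chooses the same y, so Σ_{j≠i} y_j = 3y. The condition becomes 126.9 − 6y = 0, giving y = 126.9/6 = 21.15.

21.15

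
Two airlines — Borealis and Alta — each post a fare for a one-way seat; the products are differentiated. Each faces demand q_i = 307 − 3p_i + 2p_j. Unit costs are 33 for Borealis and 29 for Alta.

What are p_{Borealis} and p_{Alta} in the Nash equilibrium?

Borealis's profit: π = (p_{Borealis} − 33)(307 − 3p_{Borealis} + 2p_{Alta}).
∂π/∂p_{Borealis} = 406 − 6p_{Borealis} + 2p_{Alta} = 0 ⇒ p_{Borealis} = 203/3 + (1/3)p_{Alta}.
Similarly p_{Alta} = 197/3 + (1/3)p_{Borealis}.
Plugging p_{Alta} into Borealis's best response: p_{Borealis} = 203/3 + (1/3)(197/3 + (1/3)p_{Borealis}) ⇒ (8/9)p_{Borealis} = 806/9, so p_{Borealis} = 100.75.
Then p_{Alta} = 197/3 + (1/3)·100.75 = 99.25.

100.75, 99.25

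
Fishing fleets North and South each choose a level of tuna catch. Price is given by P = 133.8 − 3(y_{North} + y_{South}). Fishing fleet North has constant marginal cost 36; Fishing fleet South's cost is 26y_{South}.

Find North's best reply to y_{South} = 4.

14.3

Fishing fleet North's profit: π = y_{North}(133.8 − 3(y_{North} + y_{South})) − 36y_{North}.
∂π/∂y_{North} = 97.8 − 6y_{North} − 3y_{South} = 0, so y_{North} = 16.3 − 0.5y_{South}.
At y_{South} = 4: y_{North} = 16.3 − 0.5·4 = 14.3.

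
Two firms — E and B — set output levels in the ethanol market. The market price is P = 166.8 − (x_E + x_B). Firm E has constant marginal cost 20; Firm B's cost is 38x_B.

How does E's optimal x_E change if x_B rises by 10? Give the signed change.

Firm E's profit: π = x_E(166.8 − (x_E + x_B)) − 20x_E.
∂π/∂x_E = 146.8 − 2x_E − x_B = 0, so x_E = 73.4 − 0.5x_B.
The reaction-function slope is −0.5, so a 10-unit rise in x_B moves x_E by −0.5 × 10 = −5. E's best response falls — the actions are strategic substitutes.

-5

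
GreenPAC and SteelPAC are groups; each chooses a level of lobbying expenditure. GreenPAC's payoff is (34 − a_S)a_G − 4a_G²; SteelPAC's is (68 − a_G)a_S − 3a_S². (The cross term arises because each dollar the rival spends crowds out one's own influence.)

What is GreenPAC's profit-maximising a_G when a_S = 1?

Expanding GreenPAC's payoff: 34a_G − a_Sa_G − 4a_G².
∂π/∂a_G = 34 − a_S − 8a_G = 0, so a_G = 4.25 − 0.125a_S.
At a_S = 1: a_G = 4.25 − 0.125·1 = 4.125.

4.125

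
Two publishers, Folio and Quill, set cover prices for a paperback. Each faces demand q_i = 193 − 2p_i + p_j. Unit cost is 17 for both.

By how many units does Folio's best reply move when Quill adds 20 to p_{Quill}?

5

Folio's profit: π = (p_{Folio} − 17)(193 − 2p_{Folio} + p_{Quill}).
∂π/∂p_{Folio} = 227 − 4p_{Folio} + p_{Quill} = 0 ⇒ p_{Folio} = 56.75 + 0.25p_{Quill}.
The reaction-function slope is 0.25, so a 20-unit rise in p_{Quill} moves p_{Folio} by 0.25 × 20 = 5. Folio's best response rises — the actions are strategic complements.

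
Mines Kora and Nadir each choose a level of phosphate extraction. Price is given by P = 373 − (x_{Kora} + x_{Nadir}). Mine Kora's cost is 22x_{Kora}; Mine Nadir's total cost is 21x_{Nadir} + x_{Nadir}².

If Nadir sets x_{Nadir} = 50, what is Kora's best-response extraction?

Mine Kora's profit: π = x_{Kora}(373 − (x_{Kora} + x_{Nadir})) − 22x_{Kora}.
∂π/∂x_{Kora} = 351 − 2x_{Kora} − x_{Nadir} = 0, so x_{Kora} = 175.5 − 0.5x_{Nadir}.
At x_{Nadir} = 50: x_{Kora} = 175.5 − 0.5·50 = 150.5.

150.5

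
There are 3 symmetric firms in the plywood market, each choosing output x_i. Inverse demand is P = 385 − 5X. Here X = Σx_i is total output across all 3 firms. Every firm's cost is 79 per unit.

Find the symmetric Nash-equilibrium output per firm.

15.3

A representative firm's profit is π_i = x_i(385 − 5X) − 79x_i, with X = x_i + Σ_{j≠i} x_j.
First-order condition: 306 − 10x_i − 5Σ_{j≠i} x_j = 0.
With identical firms, set every x_j = x: then 306 − 10x − 10x = 0, i.e. x = 306/20 = 15.3.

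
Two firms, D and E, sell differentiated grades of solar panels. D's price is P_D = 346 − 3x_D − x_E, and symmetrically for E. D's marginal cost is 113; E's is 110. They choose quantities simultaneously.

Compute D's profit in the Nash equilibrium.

Firm D's profit: π = x_D(346 − 3x_D − x_E) − 113x_D.
∂π/∂x_D = 233 − 6x_D − x_E = 0 ⇒ x_D = 233/6 − (1/6)x_E.
Similarly x_E = 118/3 − (1/6)x_D.
Plugging x_E into D's best response: x_D = 233/6 − (1/6)(118/3 − (1/6)x_D) ⇒ (35/36)x_D = 581/18, so x_D = 33.2.
Then x_E = 118/3 − (1/6)·33.2 = 33.8.
P_D = 346 − 3·33.2 − 33.8 = 212.6.
Profit = (212.6 − 113)·33.2 = 3306.72.

3306.72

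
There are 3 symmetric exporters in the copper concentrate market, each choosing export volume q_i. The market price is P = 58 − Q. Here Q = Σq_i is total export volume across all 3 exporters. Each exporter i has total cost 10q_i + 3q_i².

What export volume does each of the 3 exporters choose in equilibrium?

A representative exporter's profit is π_i = q_i(58 − Q) − 10q_i − 3q_i², with Q = q_i + Σ_{j≠i} q_j.
First-order condition: 48 − 8q_i − Σ_{j≠i} q_j = 0.
In a symmetric equilibrium every exporter chooses the same q, so Σ_{j≠i} q_j = 2q. The condition becomes 48 − 10q = 0, giving q = 48/10 = 4.8.

4.8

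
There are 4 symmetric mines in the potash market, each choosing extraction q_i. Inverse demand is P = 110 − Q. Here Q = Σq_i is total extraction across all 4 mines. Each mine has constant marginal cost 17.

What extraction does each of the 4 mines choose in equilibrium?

18.6

A representative mine's profit is π_i = q_i(110 − Q) − 17q_i, with Q = q_i + Σ_{j≠i} q_j.
First-order condition: 93 − 2q_i − Σ_{j≠i} q_j = 0.
In a symmetric equilibrium every mine chooses the same q, so Σ_{j≠i} q_j = 3q. The condition becomes 93 − 5q = 0, giving q = 93/5 = 18.6.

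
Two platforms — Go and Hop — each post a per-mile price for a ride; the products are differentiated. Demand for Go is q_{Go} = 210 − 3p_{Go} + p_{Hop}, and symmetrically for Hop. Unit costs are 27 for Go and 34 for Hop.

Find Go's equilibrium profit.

3033.72

Go's profit: π = (p_{Go} − 27)(210 − 3p_{Go} + p_{Hop}).
∂π/∂p_{Go} = 291 − 6p_{Go} + p_{Hop} = 0 ⇒ p_{Go} = 48.5 + (1/6)p_{Hop}.
Similarly p_{Hop} = 52 + (1/6)p_{Go}.
Plugging p_{Hop} into Go's best response: p_{Go} = 48.5 + (1/6)(52 + (1/6)p_{Go}) ⇒ (35/36)p_{Go} = 343/6, so p_{Go} = 58.8.
Then p_{Hop} = 52 + (1/6)·58.8 = 61.8.
q_{Go} = 210 − 3·58.8 + 61.8 = 95.4.
Profit = (58.8 − 27)·95.4 = 3033.72.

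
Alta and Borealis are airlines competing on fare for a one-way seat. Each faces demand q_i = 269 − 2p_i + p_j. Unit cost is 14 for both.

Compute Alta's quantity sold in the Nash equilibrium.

Alta's profit: π = (p_{Alta} − 14)(269 − 2p_{Alta} + p_{Borealis}).
∂π/∂p_{Alta} = 297 − 4p_{Alta} + p_{Borealis} = 0 ⇒ p_{Alta} = 74.25 + 0.25p_{Borealis}.
By symmetry p_{Borealis} = p_{Alta}; substituting into the reaction function, 0.75p_{Alta} = 74.25 and p_{Alta} = 99.
q_{Alta} = 269 − 2·99 + 99 = 170.

170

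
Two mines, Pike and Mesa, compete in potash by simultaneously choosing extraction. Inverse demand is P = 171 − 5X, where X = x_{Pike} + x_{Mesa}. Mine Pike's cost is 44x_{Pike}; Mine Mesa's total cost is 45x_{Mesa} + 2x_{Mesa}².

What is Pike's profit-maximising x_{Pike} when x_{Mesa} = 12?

Mine Pike's profit: π = x_{Pike}(171 − 5(x_{Pike} + x_{Mesa})) − 44x_{Pike}.
∂π/∂x_{Pike} = 127 − 10x_{Pike} − 5x_{Mesa} = 0, so x_{Pike} = 12.7 − 0.5x_{Mesa}.
At x_{Mesa} = 12: x_{Pike} = 12.7 − 0.5·12 = 6.7.

6.7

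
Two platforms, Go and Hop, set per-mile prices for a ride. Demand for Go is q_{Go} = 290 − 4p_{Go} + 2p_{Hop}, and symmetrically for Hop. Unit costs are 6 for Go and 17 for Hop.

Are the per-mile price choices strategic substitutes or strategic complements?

Go's profit: π = (p_{Go} − 6)(290 − 4p_{Go} + 2p_{Hop}).
∂π/∂p_{Go} = 314 − 8p_{Go} + 2p_{Hop} = 0 ⇒ p_{Go} = 39.25 + 0.25p_{Hop}.
The best-response slope dp_{Go}/dp_{Hop} = 0.25 > 0: the reaction function is upward-sloping, so the choices are strategic complements.

strategic complements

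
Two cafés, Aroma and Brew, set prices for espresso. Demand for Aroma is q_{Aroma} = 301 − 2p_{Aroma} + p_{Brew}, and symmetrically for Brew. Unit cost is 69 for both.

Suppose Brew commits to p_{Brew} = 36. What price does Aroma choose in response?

118.75

Aroma's profit: π = (p_{Aroma} − 69)(301 − 2p_{Aroma} + p_{Brew}).
∂π/∂p_{Aroma} = 439 − 4p_{Aroma} + p_{Brew} = 0 ⇒ p_{Aroma} = 109.75 + 0.25p_{Brew}.
At p_{Brew} = 36: p_{Aroma} = 109.75 + 0.25·36 = 118.75.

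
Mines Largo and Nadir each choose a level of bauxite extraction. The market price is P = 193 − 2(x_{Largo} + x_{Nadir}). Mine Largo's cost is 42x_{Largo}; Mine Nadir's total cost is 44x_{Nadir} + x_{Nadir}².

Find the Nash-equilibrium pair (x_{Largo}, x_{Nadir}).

Mine Largo's profit: π = x_{Largo}(193 − 2(x_{Largo} + x_{Nadir})) − 42x_{Largo}.
∂π/∂x_{Largo} = 151 − 4x_{Largo} − 2x_{Nadir} = 0, so x_{Largo} = 37.75 − 0.5x_{Nadir}.
For Nadir: ∂π/∂x_{Nadir} = 149 − 6x_{Nadir} − 2x_{Largo} = 0 ⇒ x_{Nadir} = 149/6 − (1/3)x_{Largo}.
Substituting the second reaction function into the first: x_{Largo} = 37.75 − 0.5(149/6 − (1/3)x_{Largo}), which gives (5/6)x_{Largo} = 76/3 ⇒ x_{Largo} = 30.4.
Then x_{Nadir} = 149/6 − (1/3)·30.4 = 14.7.

30.4, 14.7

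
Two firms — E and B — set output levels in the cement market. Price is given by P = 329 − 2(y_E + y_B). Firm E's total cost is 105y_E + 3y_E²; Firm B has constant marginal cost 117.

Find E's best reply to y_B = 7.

Firm E's profit: π = y_E(329 − 2(y_E + y_B)) − 105y_E − 3y_E².
∂π/∂y_E = 224 − 10y_E − 2y_B = 0, so y_E = 22.4 − 0.2y_B.
At y_B = 7: y_E = 22.4 − 0.2·7 = 21.

21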